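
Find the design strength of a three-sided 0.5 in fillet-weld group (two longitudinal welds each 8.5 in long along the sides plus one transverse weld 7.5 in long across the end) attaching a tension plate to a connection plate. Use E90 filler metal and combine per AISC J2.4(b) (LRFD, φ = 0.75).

φR_n ≈ 368 kip

E90XX → F_EXX = 90 ksi.
t_e = 0.707 × 0.5 = 0.3535 in.
R_nwl = 0.6 × 90 × 0.3535 × 17 = 324.5 kip (longitudinal, 2 welds).
R_nwt = 0.6 × 90 × 0.3535 × 7.5 = 143.2 kip (transverse, base value).
(i) R_nwl + R_nwt = 467.7 kip; (ii) 0.85 R_nwl + 1.5 R_nwt = 490.6 kip.
R_n = max = 490.6 kip [governs: (ii)]; φR_n = 367.9 kip.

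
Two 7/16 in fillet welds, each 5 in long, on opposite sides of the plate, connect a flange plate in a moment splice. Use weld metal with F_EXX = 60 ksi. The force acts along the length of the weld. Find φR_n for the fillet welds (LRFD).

Effective throat t_e = 0.707 × 0.4375 = 0.3093 in.
Total length L = 10 in; A_we = 0.3093 × 10 = 3.093 in².
F_nw = 0.6 F_EXX = 0.6 × 60 = 36 ksi.
φR_n = 0.75 × 36 × 3.093 = 83.51 kip.

φR_n ≈ 83.5 kip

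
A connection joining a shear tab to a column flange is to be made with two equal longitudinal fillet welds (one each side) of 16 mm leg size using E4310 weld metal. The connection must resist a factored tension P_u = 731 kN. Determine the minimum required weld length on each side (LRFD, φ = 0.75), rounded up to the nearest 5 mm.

E43XX → F_EXX = 430 MPa.
Throat t_e = 0.707 × 16 = 11.31 mm.
φr_n = 0.75 × 0.6 × 430 × 11.31 × 10⁻³ = 2.189 kN/mm.
L_req = P_u / φr_n = 731 / 2.189 = 334 mm total.
Per side: 334 / 2 = 167 mm.
Round up → use L = 170 mm on each side.

L = 170 mm on each side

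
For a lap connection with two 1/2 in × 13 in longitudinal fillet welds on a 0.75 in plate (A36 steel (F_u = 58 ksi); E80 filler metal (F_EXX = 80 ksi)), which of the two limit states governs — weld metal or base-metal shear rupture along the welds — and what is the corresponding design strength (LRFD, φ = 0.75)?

φR_n ≈ 331 kip (weld metal governs)

t_e = 0.707 × 0.5 = 0.3535 in; L = 26 in.
Weld metal: φR_n = 0.75 × 0.6 × 80 × 0.3535 × 26 = 330.9 kip.
Base metal (shear rupture): φR_n = 0.75 × 0.6 × 58 × 0.75 × 26 = 508.9 kip.
Governing: weld metal.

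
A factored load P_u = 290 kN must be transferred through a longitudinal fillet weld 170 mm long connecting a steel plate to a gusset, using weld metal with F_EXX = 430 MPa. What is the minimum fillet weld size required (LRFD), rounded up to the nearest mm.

Total weld length L = 170 mm.
Required throat t_e = P_u / (φ × 0.6 F_EXX × L) = 290 / (0.75 × 0.6 × 430 × 170 × 10⁻³) = 8.816 mm.
Required leg w = t_e / 0.707 = 12.47 mm → use 13 mm.

w = 13 mm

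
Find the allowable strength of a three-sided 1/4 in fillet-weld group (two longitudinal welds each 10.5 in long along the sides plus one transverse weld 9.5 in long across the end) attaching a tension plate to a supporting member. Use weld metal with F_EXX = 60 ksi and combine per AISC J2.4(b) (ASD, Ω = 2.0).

R_n/Ω ≈ 102 kip

t_e = 0.707 × 0.25 = 0.1767 in.
R_nwl = 0.6 × 60 × 0.1767 × 21 = 133.6 kip (longitudinal, 2 welds).
R_nwt = 0.6 × 60 × 0.1767 × 9.5 = 60.45 kip (transverse, base value).
(i) R_nwl + R_nwt = 194.1 kip; (ii) 0.85 R_nwl + 1.5 R_nwt = 204.3 kip.
R_n = max = 204.3 kip [governs: (ii)]; R_n/Ω = 102.1 kip.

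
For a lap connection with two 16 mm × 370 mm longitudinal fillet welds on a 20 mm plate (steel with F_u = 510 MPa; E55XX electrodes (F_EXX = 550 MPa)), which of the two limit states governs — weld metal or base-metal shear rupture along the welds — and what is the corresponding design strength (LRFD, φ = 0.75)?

φR_n ≈ 2070 kN (weld metal governs)

t_e = 0.707 × 16 = 11.31 mm; L = 740 mm.
Weld metal: φR_n = 0.75 × 0.6 × 550 × 11.31 × 740 × 10⁻³ = 2072 kN.
Base metal (shear rupture): φR_n = 0.75 × 0.6 × 510 × 20 × 740 × 10⁻³ = 3397 kN.
Governing: weld metal.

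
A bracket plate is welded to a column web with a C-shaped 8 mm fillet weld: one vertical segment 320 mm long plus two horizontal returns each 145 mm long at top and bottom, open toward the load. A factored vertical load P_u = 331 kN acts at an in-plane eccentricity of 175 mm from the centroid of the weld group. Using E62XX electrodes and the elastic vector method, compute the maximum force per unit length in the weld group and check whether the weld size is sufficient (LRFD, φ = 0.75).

E62XX → F_EXX = 620 MPa.
Total weld length L_w = 610 mm. Treat welds as unit-width lines.
Centroid: x̄ = 2×145×72.5 / 610 = 34.47 mm from the vertical weld.
Polar moment about centroid: J = I_x + I_y = [320³/12 + 2×145×160²] + [320×34.47² + 2(145³/12 + 145×38.03²)] = 11460000 mm³.
Direct shear f_v = P/L_w = 331×10³ / 610 = 542.6 N/mm (vertical).
Torsion M = P·e = 331×10³ × 175 = 57925000 N·mm.
Critical point at (x, y) = (110.5, 160) from centroid. f_tx = M·y/J = 808.6 N/mm; f_ty = M·x/J = 558.6 N/mm.
Resultant f_max = √[f_tx² + (f_v + f_ty)²] = √[808.6² + (542.6 + 558.6)²] = 1366 N/mm.
Capacity per unit length: φr_n = 0.75 × 0.6 × 620 × (0.707 × 8) = 1578 N/mm.
1366 ≤ 1578 → adequate.

f_max ≈ 1370 N/mm; adequate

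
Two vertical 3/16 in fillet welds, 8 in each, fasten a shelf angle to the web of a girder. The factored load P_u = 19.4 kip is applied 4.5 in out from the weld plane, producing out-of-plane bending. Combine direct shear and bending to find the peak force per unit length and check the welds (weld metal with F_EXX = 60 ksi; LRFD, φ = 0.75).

f_max ≈ 4.27 kip/in; NOT adequate

L_w = 2 × 8 = 16 in; section modulus (unit throat) S = 2 × L²/6 = 21.33 in².
Direct shear f_v = P/L_w = 19.4/16 = 1.212 kip/in.
Moment M = P × e = 19.4 × 4.5 = 87.3 kip·in; bending f_b = M/S = 4.092 kip/in.
f_max = √(f_v² + f_b²) = √(1.212² + 4.092²) = 4.268 kip/in.
φr_n = 0.75 × 0.6 × 60 × (0.707 × 0.1875) = 3.579 kip/in → NOT adequate.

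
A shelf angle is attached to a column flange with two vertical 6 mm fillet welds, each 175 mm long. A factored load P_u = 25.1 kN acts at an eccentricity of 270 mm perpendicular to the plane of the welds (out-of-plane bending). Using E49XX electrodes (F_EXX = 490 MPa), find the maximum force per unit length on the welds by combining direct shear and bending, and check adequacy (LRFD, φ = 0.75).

L_w = 2 × 175 = 350 mm; section modulus (unit throat) S = 2 × L²/6 = 10210 mm².
Direct shear f_v = P/L_w = 25.1×10³/350 = 71.71 N/mm.
Moment M = P × e = 25.1×10³ × 270 = 6777000 N·mm; bending f_b = M/S = 663.9 N/mm.
f_max = √(f_v² + f_b²) = √(71.71² + 663.9²) = 667.7 N/mm.
φr_n = 0.75 × 0.6 × 490 × (0.707 × 6) = 935.4 N/mm → adequate.

f_max ≈ 668 N/mm; adequate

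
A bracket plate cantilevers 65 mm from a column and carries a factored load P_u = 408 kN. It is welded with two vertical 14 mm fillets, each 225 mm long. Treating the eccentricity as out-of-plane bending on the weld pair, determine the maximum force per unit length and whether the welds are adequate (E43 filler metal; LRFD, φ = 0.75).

E43XX → F_EXX = 430 MPa.
L_w = 2 × 225 = 450 mm; section modulus (unit throat) S = 2 × L²/6 = 16880 mm².
Direct shear f_v = P/L_w = 408×10³/450 = 906.7 N/mm.
Moment M = P × e = 408×10³ × 65 = 26520000 N·mm; bending f_b = M/S = 1572 N/mm.
f_max = √(f_v² + f_b²) = √(906.7² + 1572²) = 1814 N/mm.
φr_n = 0.75 × 0.6 × 430 × (0.707 × 14) = 1915 N/mm → adequate.

f_max ≈ 1810 N/mm; adequate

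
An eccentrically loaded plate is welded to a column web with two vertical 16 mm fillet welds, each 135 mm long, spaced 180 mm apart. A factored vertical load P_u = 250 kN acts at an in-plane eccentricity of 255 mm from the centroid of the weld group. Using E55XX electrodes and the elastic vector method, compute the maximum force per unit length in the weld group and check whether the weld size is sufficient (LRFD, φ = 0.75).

f_max ≈ 3550 N/mm; NOT adequate

E55XX → F_EXX = 550 MPa.
Total weld length L_w = 270 mm. Treat welds as unit-width lines.
Polar moment about centroid: J = 2[d³/12 + d(b/2)²] = 2[135³/12 + 135×90²] = 2597000 mm³.
Direct shear f_v = P/L_w = 250×10³ / 270 = 925.9 N/mm (vertical).
Torsion M = P·e = 250×10³ × 255 = 63750000 N·mm.
Critical point at (x, y) = (90, 67.5) from centroid. f_tx = M·y/J = 1657 N/mm; f_ty = M·x/J = 2209 N/mm.
Resultant f_max = √[f_tx² + (f_v + f_ty)²] = √[1657² + (925.9 + 2209)²] = 3546 N/mm.
Capacity per unit length: φr_n = 0.75 × 0.6 × 550 × (0.707 × 16) = 2800 N/mm.
3546 > 2800 → NOT adequate.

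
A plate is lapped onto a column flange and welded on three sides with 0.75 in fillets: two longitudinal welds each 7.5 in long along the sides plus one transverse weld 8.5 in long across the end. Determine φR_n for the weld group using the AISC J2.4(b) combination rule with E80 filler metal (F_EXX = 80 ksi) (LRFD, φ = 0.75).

t_e = 0.707 × 0.75 = 0.5302 in.
R_nwl = 0.6 × 80 × 0.5302 × 15 = 381.8 kips (longitudinal, 2 welds).
R_nwt = 0.6 × 80 × 0.5302 × 8.5 = 216.3 kips (transverse, base value).
(i) R_nwl + R_nwt = 598.1 kips; (ii) 0.85 R_nwl + 1.5 R_nwt = 649 kips.
R_n = max = 649 kips [governs: (ii)]; φR_n = 486.8 kips.

φR_n ≈ 487 kips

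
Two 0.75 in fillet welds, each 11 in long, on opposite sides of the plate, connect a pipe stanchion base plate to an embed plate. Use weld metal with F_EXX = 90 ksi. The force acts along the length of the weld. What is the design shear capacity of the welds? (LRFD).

φR_n ≈ 472 kips

Effective throat t_e = 0.707 × 0.75 = 0.5302 in.
Total length L = 22 in; A_we = 0.5302 × 22 = 11.67 in².
F_nw = 0.6 F_EXX = 0.6 × 90 = 54 ksi.
φR_n = 0.75 × 54 × 11.67 = 472.5 kips.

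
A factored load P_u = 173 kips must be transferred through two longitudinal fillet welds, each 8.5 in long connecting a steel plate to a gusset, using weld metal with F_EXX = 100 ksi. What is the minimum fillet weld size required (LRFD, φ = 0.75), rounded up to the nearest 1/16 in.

Total weld length L = 17 in.
Required throat t_e = P_u / (φ × 0.6 F_EXX × L) = 173 / (0.75 × 0.6 × 100 × 17) = 0.2261 in.
Required leg w = t_e / 0.707 = 0.3199 in → use 3/8 in.

w = 3/8 in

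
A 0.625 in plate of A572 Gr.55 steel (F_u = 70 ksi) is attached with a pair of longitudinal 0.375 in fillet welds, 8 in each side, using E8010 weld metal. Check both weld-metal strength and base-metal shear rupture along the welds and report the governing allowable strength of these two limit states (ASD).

E80XX → F_EXX = 80 ksi.
t_e = 0.707 × 0.375 = 0.2651 in; L = 16 in.
Weld metal: R_n/Ω = (1/2.0) × 0.6 × 80 × 0.2651 × 16 = 101.8 kips.
Base metal (shear rupture): R_n/Ω = (1/2.0) × 0.6 × 70 × 0.625 × 16 = 210 kips.
Governing: weld metal.

R_n/Ω ≈ 102 kips (weld metal governs)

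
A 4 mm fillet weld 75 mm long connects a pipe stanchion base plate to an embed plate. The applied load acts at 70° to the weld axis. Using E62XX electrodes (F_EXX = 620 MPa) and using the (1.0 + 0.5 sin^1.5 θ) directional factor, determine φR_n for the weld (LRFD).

t_e = 0.707 × 4 = 2.828 mm; A_we = 2.828 × 75 = 212.1 mm².
Directional factor: 1.0 + 0.5 sin^1.5(70°) = 1.455.
F_nw = 0.6 × 620 × 1.455 = 541.4 MPa.
φR_n = 0.75 × 541.4 × 212.1 × 10⁻³ = 86.13 kN.

φR_n ≈ 86.1 kN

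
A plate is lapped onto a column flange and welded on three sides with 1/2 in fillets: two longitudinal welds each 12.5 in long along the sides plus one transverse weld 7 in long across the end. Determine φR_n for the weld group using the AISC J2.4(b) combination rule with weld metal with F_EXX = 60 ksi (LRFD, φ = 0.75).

t_e = 0.707 × 0.5 = 0.3535 in.
R_nwl = 0.6 × 60 × 0.3535 × 25 = 318.1 kips (longitudinal, 2 welds).
R_nwt = 0.6 × 60 × 0.3535 × 7 = 89.08 kips (transverse, base value).
(i) R_nwl + R_nwt = 407.2 kips; (ii) 0.85 R_nwl + 1.5 R_nwt = 404.1 kips.
R_n = max = 407.2 kips [governs: (i)]; φR_n = 305.4 kips.

φR_n ≈ 305 kips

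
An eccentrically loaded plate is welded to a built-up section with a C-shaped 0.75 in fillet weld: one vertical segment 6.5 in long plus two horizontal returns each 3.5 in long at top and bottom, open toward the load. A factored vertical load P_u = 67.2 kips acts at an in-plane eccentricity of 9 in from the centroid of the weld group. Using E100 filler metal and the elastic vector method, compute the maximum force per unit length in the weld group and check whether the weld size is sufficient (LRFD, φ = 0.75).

E100XX → F_EXX = 100 ksi.
Total weld length L_w = 13.5 in. Treat welds as unit-width lines.
Centroid: x̄ = 2×3.5×1.75 / 13.5 = 0.9074 in from the vertical weld.
Polar moment about centroid: J = I_x + I_y = [6.5³/12 + 2×3.5×3.25²] + [6.5×0.9074² + 2(3.5³/12 + 3.5×0.8426²)] = 114.3 in³.
Direct shear f_v = P/L_w = 67.2 / 13.5 = 4.978 kip/in (vertical).
Torsion M = P·e = 67.2 × 9 = 604.8 kip·in.
Critical point at (x, y) = (2.593, 3.25) from centroid. f_tx = M·y/J = 17.2 kip/in; f_ty = M·x/J = 13.72 kip/in.
Resultant f_max = √[f_tx² + (f_v + f_ty)²] = √[17.2² + (4.978 + 13.72)²] = 25.4 kip/in.
Capacity per unit length: φr_n = 0.75 × 0.6 × 100 × (0.707 × 0.75) = 23.86 kip/in.
25.4 > 23.86 → NOT adequate.

f_max ≈ 25.4 kip/in; NOT adequate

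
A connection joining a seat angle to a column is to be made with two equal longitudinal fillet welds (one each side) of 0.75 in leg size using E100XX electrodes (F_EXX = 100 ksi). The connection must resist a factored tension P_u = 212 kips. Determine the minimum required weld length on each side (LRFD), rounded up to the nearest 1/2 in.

L = 4.5 in on each side

Throat t_e = 0.707 × 0.75 = 0.5302 in.
φr_n = 0.75 × 0.6 × 100 × 0.5302 = 23.86 kips/in.
L_req = P_u / φr_n = 212 / 23.86 = 8.885 in total.
Per side: 8.885 / 2 = 4.442 in.
Round up → use L = 4.5 in on each side.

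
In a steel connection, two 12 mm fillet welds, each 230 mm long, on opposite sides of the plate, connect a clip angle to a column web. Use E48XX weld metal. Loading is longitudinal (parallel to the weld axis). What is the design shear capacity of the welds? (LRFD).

E48XX → F_EXX = 480 MPa.
Effective throat t_e = 0.707 × 12 = 8.484 mm.
Total length L = 460 mm; A_we = 8.484 × 460 = 3903 mm².
F_nw = 0.6 F_EXX = 0.6 × 480 = 288 MPa.
φR_n = 0.75 × 288 × 3903 × 10⁻³ = 843 kN.

φR_n ≈ 843 kN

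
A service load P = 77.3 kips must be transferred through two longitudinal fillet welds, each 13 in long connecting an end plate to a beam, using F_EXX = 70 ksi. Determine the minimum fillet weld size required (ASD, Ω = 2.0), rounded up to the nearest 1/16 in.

w = 1/4 in

Total weld length L = 26 in.
Required throat t_e = P × Ω / (0.6 F_EXX × L) = 77.3 × 2.0 / (0.6 × 70 × 26) = 0.1416 in.
Required leg w = t_e / 0.707 = 0.2002 in → use 1/4 in.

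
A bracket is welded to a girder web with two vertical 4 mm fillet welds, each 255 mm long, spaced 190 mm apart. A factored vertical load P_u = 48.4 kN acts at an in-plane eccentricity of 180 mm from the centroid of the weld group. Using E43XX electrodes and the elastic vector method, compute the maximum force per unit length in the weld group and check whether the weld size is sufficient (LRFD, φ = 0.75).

E43XX → F_EXX = 430 MPa.
Total weld length L_w = 510 mm. Treat welds as unit-width lines.
Polar moment about centroid: J = 2[d³/12 + d(b/2)²] = 2[255³/12 + 255×95²] = 7366000 mm³.
Direct shear f_v = P/L_w = 48.4×10³ / 510 = 94.9 N/mm (vertical).
Torsion M = P·e = 48.4×10³ × 180 = 8712000 N·mm.
Critical point at (x, y) = (95, 127.5) from centroid. f_tx = M·y/J = 150.8 N/mm; f_ty = M·x/J = 112.4 N/mm.
Resultant f_max = √[f_tx² + (f_v + f_ty)²] = √[150.8² + (94.9 + 112.4)²] = 256.3 N/mm.
Capacity per unit length: φr_n = 0.75 × 0.6 × 430 × (0.707 × 4) = 547.2 N/mm.
256.3 ≤ 547.2 → adequate.

f_max ≈ 256 N/mm; adequate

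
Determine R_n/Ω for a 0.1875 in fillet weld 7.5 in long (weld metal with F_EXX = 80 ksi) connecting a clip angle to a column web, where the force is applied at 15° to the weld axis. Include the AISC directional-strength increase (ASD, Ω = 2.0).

t_e = 0.707 × 0.1875 = 0.1326 in; A_we = 0.1326 × 7.5 = 0.9942 in².
Directional factor: 1.0 + 0.5 sin^1.5(15°) = 1.066.
F_nw = 0.6 × 80 × 1.066 = 51.16 ksi.
R_n/Ω = (51.16 × 0.9942) / 2.0 = 25.43 kips.

R_n/Ω ≈ 25.4 kips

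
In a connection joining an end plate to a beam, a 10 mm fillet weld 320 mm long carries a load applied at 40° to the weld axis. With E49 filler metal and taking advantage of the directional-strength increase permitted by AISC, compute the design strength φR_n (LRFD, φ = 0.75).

φR_n ≈ 627 kN

E49XX → F_EXX = 490 MPa.
t_e = 0.707 × 10 = 7.07 mm; A_we = 7.07 × 320 = 2262 mm².
Directional factor: 1.0 + 0.5 sin^1.5(40°) = 1.258.
F_nw = 0.6 × 490 × 1.258 = 369.8 MPa.
φR_n = 0.75 × 369.8 × 2262 × 10⁻³ = 627.4 kN.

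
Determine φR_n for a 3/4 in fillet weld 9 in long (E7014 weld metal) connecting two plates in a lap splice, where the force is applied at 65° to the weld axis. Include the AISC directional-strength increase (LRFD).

E70XX → F_EXX = 70 ksi.
t_e = 0.707 × 0.75 = 0.5302 in; A_we = 0.5302 × 9 = 4.772 in².
Directional factor: 1.0 + 0.5 sin^1.5(65°) = 1.431.
F_nw = 0.6 × 70 × 1.431 = 60.12 ksi.
φR_n = 0.75 × 60.12 × 4.772 = 215.2 kip.

φR_n ≈ 215 kip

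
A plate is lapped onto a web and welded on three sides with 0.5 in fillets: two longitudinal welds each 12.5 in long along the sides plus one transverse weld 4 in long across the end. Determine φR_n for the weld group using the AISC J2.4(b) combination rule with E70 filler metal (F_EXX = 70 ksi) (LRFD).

t_e = 0.707 × 0.5 = 0.3535 in.
R_nwl = 0.6 × 70 × 0.3535 × 25 = 371.2 kips (longitudinal, 2 welds).
R_nwt = 0.6 × 70 × 0.3535 × 4 = 59.39 kips (transverse, base value).
(i) R_nwl + R_nwt = 430.6 kips; (ii) 0.85 R_nwl + 1.5 R_nwt = 404.6 kips.
R_n = max = 430.6 kips [governs: (i)]; φR_n = 322.9 kips.

φR_n ≈ 323 kips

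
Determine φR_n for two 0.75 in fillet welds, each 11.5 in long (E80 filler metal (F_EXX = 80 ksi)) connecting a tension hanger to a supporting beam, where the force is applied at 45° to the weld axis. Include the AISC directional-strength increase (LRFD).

φR_n ≈ 570 kips

t_e = 0.707 × 0.75 = 0.5302 in; A_we = 0.5302 × 23 = 12.2 in².
Directional factor: 1.0 + 0.5 sin^1.5(45°) = 1.297.
F_nw = 0.6 × 80 × 1.297 = 62.27 ksi.
φR_n = 0.75 × 62.27 × 12.2 = 569.6 kips.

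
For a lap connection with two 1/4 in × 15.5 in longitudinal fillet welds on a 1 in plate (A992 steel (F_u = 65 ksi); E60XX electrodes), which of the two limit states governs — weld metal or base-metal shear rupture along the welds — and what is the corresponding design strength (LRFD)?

φR_n ≈ 148 kips (weld metal governs)

E60XX → F_EXX = 60 ksi.
t_e = 0.707 × 0.25 = 0.1767 in; L = 31 in.
Weld metal: φR_n = 0.75 × 0.6 × 60 × 0.1767 × 31 = 147.9 kips.
Base metal (shear rupture): φR_n = 0.75 × 0.6 × 65 × 1 × 31 = 906.8 kips.
Governing: weld metal.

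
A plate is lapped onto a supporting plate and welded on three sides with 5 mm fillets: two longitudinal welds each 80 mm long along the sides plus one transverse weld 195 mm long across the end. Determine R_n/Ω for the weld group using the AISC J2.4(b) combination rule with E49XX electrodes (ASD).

E49XX → F_EXX = 490 MPa.
t_e = 0.707 × 5 = 3.535 mm.
R_nwl = 0.6 × 490 × 3.535 × 160 × 10⁻³ = 166.3 kN (longitudinal, 2 welds).
R_nwt = 0.6 × 490 × 3.535 × 195 × 10⁻³ = 202.7 kN (transverse, base value).
(i) R_nwl + R_nwt = 368.9 kN; (ii) 0.85 R_nwl + 1.5 R_nwt = 445.3 kN.
R_n = max = 445.3 kN [governs: (ii)]; R_n/Ω = 222.7 kN.

R_n/Ω ≈ 223 kN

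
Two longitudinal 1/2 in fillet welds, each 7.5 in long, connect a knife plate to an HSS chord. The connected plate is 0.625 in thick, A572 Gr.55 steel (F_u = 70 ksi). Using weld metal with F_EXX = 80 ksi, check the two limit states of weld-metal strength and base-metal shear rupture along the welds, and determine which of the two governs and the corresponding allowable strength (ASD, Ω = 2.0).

R_n/Ω ≈ 127 kips (weld metal governs)

t_e = 0.707 × 0.5 = 0.3535 in; L = 15 in.
Weld metal: R_n/Ω = (1/2.0) × 0.6 × 80 × 0.3535 × 15 = 127.3 kips.
Base metal (shear rupture): R_n/Ω = (1/2.0) × 0.6 × 70 × 0.625 × 15 = 196.9 kips.
Governing: weld metal.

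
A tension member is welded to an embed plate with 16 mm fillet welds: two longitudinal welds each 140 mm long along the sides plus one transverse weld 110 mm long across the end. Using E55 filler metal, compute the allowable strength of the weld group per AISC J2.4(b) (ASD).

R_n/Ω ≈ 752 kN

E55XX → F_EXX = 550 MPa.
t_e = 0.707 × 16 = 11.31 mm.
R_nwl = 0.6 × 550 × 11.31 × 280 × 10⁻³ = 1045 kN (longitudinal, 2 welds).
R_nwt = 0.6 × 550 × 11.31 × 110 × 10⁻³ = 410.6 kN (transverse, base value).
(i) R_nwl + R_nwt = 1456 kN; (ii) 0.85 R_nwl + 1.5 R_nwt = 1504 kN.
R_n = max = 1504 kN [governs: (ii)]; R_n/Ω = 752.2 kN.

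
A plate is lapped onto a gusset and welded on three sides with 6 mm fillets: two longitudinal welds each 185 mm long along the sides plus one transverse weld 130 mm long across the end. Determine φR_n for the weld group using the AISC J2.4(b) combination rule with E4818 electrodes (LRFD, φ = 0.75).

E48XX → F_EXX = 480 MPa.
t_e = 0.707 × 6 = 4.242 mm.
R_nwl = 0.6 × 480 × 4.242 × 370 × 10⁻³ = 452 kN (longitudinal, 2 welds).
R_nwt = 0.6 × 480 × 4.242 × 130 × 10⁻³ = 158.8 kN (transverse, base value).
(i) R_nwl + R_nwt = 610.8 kN; (ii) 0.85 R_nwl + 1.5 R_nwt = 622.5 kN.
R_n = max = 622.5 kN [governs: (ii)]; φR_n = 466.8 kN.

φR_n ≈ 467 kN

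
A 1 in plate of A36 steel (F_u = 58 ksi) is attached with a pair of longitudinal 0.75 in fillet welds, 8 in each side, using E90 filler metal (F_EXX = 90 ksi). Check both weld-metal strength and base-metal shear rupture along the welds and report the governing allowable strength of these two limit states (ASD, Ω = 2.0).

t_e = 0.707 × 0.75 = 0.5302 in; L = 16 in.
Weld metal: R_n/Ω = (1/2.0) × 0.6 × 90 × 0.5302 × 16 = 229.1 kips.
Base metal (shear rupture): R_n/Ω = (1/2.0) × 0.6 × 58 × 1 × 16 = 278.4 kips.
Governing: weld metal.

R_n/Ω ≈ 229 kips (weld metal governs)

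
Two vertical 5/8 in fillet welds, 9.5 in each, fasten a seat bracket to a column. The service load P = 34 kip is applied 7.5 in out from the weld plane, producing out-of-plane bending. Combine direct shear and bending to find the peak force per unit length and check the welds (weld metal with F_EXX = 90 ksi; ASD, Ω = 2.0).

f_max ≈ 8.66 kip/in; adequate

L_w = 2 × 9.5 = 19 in; section modulus (unit throat) S = 2 × L²/6 = 30.08 in².
Direct shear f_v = P/L_w = 34/19 = 1.789 kip/in.
Moment M = P × e = 34 × 7.5 = 255 kip·in; bending f_b = M/S = 8.476 kip/in.
f_max = √(f_v² + f_b²) = √(1.789² + 8.476²) = 8.663 kip/in.
r_n/Ω = (1/2.0) × 0.6 × 90 × (0.707 × 0.625) = 11.93 kip/in → adequate.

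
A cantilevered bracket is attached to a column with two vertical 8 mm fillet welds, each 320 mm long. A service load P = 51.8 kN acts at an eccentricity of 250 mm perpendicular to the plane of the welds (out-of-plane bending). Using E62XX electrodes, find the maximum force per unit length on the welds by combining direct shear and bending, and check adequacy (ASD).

f_max ≈ 388 N/mm; adequate

E62XX → F_EXX = 620 MPa.
L_w = 2 × 320 = 640 mm; section modulus (unit throat) S = 2 × L²/6 = 34130 mm².
Direct shear f_v = P/L_w = 51.8×10³/640 = 80.94 N/mm.
Moment M = P × e = 51.8×10³ × 250 = 12950000 N·mm; bending f_b = M/S = 379.4 N/mm.
f_max = √(f_v² + f_b²) = √(80.94² + 379.4²) = 387.9 N/mm.
r_n/Ω = (1/2.0) × 0.6 × 620 × (0.707 × 8) = 1052 N/mm → adequate.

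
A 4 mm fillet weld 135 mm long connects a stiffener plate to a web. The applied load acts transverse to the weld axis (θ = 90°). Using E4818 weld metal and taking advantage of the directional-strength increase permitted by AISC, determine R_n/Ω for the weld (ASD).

E48XX → F_EXX = 480 MPa.
t_e = 0.707 × 4 = 2.828 mm; A_we = 2.828 × 135 = 381.8 mm².
Directional factor: 1.0 + 0.5 sin^1.5(90°) = 1.5.
F_nw = 0.6 × 480 × 1.5 = 432 MPa.
R_n/Ω = (432 × 381.8) / 2.0 × 10⁻³ = 82.46 kN.

R_n/Ω ≈ 82.5 kN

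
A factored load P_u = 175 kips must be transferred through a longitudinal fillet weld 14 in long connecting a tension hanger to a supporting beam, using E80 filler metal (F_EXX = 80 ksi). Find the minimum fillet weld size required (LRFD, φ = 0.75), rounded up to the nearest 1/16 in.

Total weld length L = 14 in.
Required throat t_e = P_u / (φ × 0.6 F_EXX × L) = 175 / (0.75 × 0.6 × 80 × 14) = 0.3472 in.
Required leg w = t_e / 0.707 = 0.4911 in → use 1/2 in.

w = 1/2 in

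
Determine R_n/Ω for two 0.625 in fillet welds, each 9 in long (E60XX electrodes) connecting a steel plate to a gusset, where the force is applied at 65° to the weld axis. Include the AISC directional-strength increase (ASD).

R_n/Ω ≈ 205 kip

E60XX → F_EXX = 60 ksi.
t_e = 0.707 × 0.625 = 0.4419 in; A_we = 0.4419 × 18 = 7.954 in².
Directional factor: 1.0 + 0.5 sin^1.5(65°) = 1.431.
F_nw = 0.6 × 60 × 1.431 = 51.53 ksi.
R_n/Ω = (51.53 × 7.954) / 2.0 = 204.9 kip.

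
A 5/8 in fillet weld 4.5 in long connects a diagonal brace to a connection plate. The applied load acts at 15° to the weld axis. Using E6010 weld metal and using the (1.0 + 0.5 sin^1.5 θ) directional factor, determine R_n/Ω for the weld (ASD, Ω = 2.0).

E60XX → F_EXX = 60 ksi.
t_e = 0.707 × 0.625 = 0.4419 in; A_we = 0.4419 × 4.5 = 1.988 in².
Directional factor: 1.0 + 0.5 sin^1.5(15°) = 1.066.
F_nw = 0.6 × 60 × 1.066 = 38.37 ksi.
R_n/Ω = (38.37 × 1.988) / 2.0 = 38.15 kip.

R_n/Ω ≈ 38.1 kip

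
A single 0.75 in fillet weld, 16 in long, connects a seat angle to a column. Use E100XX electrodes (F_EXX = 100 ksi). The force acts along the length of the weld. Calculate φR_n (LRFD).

Effective throat t_e = 0.707 × 0.75 = 0.5302 in.
Total length L = 16 in; A_we = 0.5302 × 16 = 8.484 in².
F_nw = 0.6 F_EXX = 0.6 × 100 = 60 ksi.
φR_n = 0.75 × 60 × 8.484 = 381.8 kips.

φR_n ≈ 382 kips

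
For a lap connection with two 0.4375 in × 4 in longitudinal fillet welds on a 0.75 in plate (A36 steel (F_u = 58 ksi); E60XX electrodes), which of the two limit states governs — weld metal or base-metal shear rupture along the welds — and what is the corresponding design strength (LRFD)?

φR_n ≈ 66.8 kip (weld metal governs)

E60XX → F_EXX = 60 ksi.
t_e = 0.707 × 0.4375 = 0.3093 in; L = 8 in.
Weld metal: φR_n = 0.75 × 0.6 × 60 × 0.3093 × 8 = 66.81 kip.
Base metal (shear rupture): φR_n = 0.75 × 0.6 × 58 × 0.75 × 8 = 156.6 kip.
Governing: weld metal.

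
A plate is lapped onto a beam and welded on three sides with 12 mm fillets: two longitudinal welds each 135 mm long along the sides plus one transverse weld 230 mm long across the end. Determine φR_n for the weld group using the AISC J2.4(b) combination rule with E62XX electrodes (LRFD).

φR_n ≈ 1360 kN

E62XX → F_EXX = 620 MPa.
t_e = 0.707 × 12 = 8.484 mm.
R_nwl = 0.6 × 620 × 8.484 × 270 × 10⁻³ = 852.1 kN (longitudinal, 2 welds).
R_nwt = 0.6 × 620 × 8.484 × 230 × 10⁻³ = 725.9 kN (transverse, base value).
(i) R_nwl + R_nwt = 1578 kN; (ii) 0.85 R_nwl + 1.5 R_nwt = 1813 kN.
R_n = max = 1813 kN [governs: (ii)]; φR_n = 1360 kN.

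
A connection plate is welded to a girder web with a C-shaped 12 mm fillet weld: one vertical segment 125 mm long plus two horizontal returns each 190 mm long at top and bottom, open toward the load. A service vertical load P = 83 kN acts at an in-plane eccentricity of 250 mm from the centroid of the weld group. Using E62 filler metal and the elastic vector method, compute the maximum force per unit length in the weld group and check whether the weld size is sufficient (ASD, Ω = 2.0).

f_max ≈ 913 N/mm; adequate

E62XX → F_EXX = 620 MPa.
Total weld length L_w = 505 mm. Treat welds as unit-width lines.
Centroid: x̄ = 2×190×95 / 505 = 71.49 mm from the vertical weld.
Polar moment about centroid: J = I_x + I_y = [125³/12 + 2×190×62.5²] + [125×71.49² + 2(190³/12 + 190×23.51²)] = 3639000 mm³.
Direct shear f_v = P/L_w = 83×10³ / 505 = 164.4 N/mm (vertical).
Torsion M = P·e = 83×10³ × 250 = 20750000 N·mm.
Critical point at (x, y) = (118.5, 62.5) from centroid. f_tx = M·y/J = 356.4 N/mm; f_ty = M·x/J = 675.8 N/mm.
Resultant f_max = √[f_tx² + (f_v + f_ty)²] = √[356.4² + (164.4 + 675.8)²] = 912.6 N/mm.
Capacity per unit length: r_n/Ω = (1/2.0) × 0.6 × 620 × (0.707 × 12) = 1578 N/mm.
912.6 ≤ 1578 → adequate.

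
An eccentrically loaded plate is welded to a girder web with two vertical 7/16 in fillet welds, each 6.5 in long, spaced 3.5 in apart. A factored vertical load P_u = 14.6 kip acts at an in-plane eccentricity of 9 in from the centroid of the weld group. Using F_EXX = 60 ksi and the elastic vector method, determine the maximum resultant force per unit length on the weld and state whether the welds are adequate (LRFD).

Total weld length L_w = 13 in. Treat welds as unit-width lines.
Polar moment about centroid: J = 2[d³/12 + d(b/2)²] = 2[6.5³/12 + 6.5×1.75²] = 85.58 in³.
Direct shear f_v = P/L_w = 14.6 / 13 = 1.123 kip/in (vertical).
Torsion M = P·e = 14.6 × 9 = 131.4 kip·in.
Critical point at (x, y) = (1.75, 3.25) from centroid. f_tx = M·y/J = 4.99 kip/in; f_ty = M·x/J = 2.687 kip/in.
Resultant f_max = √[f_tx² + (f_v + f_ty)²] = √[4.99² + (1.123 + 2.687)²] = 6.278 kip/in.
Capacity per unit length: φr_n = 0.75 × 0.6 × 60 × (0.707 × 0.4375) = 8.351 kip/in.
6.278 ≤ 8.351 → adequate.

f_max ≈ 6.28 kip/in; adequate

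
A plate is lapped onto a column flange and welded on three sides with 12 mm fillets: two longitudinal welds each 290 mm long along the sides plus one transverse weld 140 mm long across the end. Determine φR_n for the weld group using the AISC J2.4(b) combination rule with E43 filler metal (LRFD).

E43XX → F_EXX = 430 MPa.
t_e = 0.707 × 12 = 8.484 mm.
R_nwl = 0.6 × 430 × 8.484 × 580 × 10⁻³ = 1270 kN (longitudinal, 2 welds).
R_nwt = 0.6 × 430 × 8.484 × 140 × 10⁻³ = 306.4 kN (transverse, base value).
(i) R_nwl + R_nwt = 1576 kN; (ii) 0.85 R_nwl + 1.5 R_nwt = 1539 kN.
R_n = max = 1576 kN [governs: (i)]; φR_n = 1182 kN.

φR_n ≈ 1180 kN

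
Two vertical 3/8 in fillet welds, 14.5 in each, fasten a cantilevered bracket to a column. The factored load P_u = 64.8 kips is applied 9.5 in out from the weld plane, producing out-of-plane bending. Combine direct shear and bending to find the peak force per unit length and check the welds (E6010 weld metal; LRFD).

f_max ≈ 9.06 kip/in; NOT adequate

E60XX → F_EXX = 60 ksi.
L_w = 2 × 14.5 = 29 in; section modulus (unit throat) S = 2 × L²/6 = 70.08 in².
Direct shear f_v = P/L_w = 64.8/29 = 2.234 kip/in.
Moment M = P × e = 64.8 × 9.5 = 615.6 kip·in; bending f_b = M/S = 8.784 kip/in.
f_max = √(f_v² + f_b²) = √(2.234² + 8.784²) = 9.064 kip/in.
φr_n = 0.75 × 0.6 × 60 × (0.707 × 0.375) = 7.158 kip/in → NOT adequate.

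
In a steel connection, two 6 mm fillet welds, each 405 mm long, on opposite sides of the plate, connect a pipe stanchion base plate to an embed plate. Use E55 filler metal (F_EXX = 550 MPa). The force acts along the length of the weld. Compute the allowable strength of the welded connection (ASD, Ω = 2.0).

Effective throat t_e = 0.707 × 6 = 4.242 mm.
Total length L = 810 mm; A_we = 4.242 × 810 = 3436 mm².
F_nw = 0.6 F_EXX = 0.6 × 550 = 330 MPa.
R_n = 330 × 3436 × 10⁻³ = 1134 kN; R_n/Ω = 1134/2.0 = 566.9 kN.

R_n/Ω ≈ 567 kN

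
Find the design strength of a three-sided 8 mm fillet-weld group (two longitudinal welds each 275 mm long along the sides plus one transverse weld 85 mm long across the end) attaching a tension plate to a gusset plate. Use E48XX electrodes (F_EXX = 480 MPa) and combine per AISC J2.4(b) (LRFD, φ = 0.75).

t_e = 0.707 × 8 = 5.656 mm.
R_nwl = 0.6 × 480 × 5.656 × 550 × 10⁻³ = 895.9 kN (longitudinal, 2 welds).
R_nwt = 0.6 × 480 × 5.656 × 85 × 10⁻³ = 138.5 kN (transverse, base value).
(i) R_nwl + R_nwt = 1034 kN; (ii) 0.85 R_nwl + 1.5 R_nwt = 969.2 kN.
R_n = max = 1034 kN [governs: (i)]; φR_n = 775.8 kN.

φR_n ≈ 776 kN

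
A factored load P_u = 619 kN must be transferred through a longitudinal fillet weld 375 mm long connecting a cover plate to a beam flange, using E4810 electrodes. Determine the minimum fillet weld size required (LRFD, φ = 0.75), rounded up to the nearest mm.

E48XX → F_EXX = 480 MPa.
Total weld length L = 375 mm.
Required throat t_e = P_u / (φ × 0.6 F_EXX × L) = 619 / (0.75 × 0.6 × 480 × 375 × 10⁻³) = 7.642 mm.
Required leg w = t_e / 0.707 = 10.81 mm → use 11 mm.

w = 11 mm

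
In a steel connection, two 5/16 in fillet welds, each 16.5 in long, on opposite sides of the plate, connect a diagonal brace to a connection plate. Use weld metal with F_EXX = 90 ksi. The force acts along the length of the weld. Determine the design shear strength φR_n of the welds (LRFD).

Effective throat t_e = 0.707 × 0.3125 = 0.2209 in.
Total length L = 33 in; A_we = 0.2209 × 33 = 7.291 in².
F_nw = 0.6 F_EXX = 0.6 × 90 = 54 ksi.
φR_n = 0.75 × 54 × 7.291 = 295.3 kip.

φR_n ≈ 295 kip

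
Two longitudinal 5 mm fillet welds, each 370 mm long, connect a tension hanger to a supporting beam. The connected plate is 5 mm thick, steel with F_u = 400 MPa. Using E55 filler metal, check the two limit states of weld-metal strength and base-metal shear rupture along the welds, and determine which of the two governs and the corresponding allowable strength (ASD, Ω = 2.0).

R_n/Ω ≈ 432 kN (weld metal governs)

E55XX → F_EXX = 550 MPa.
t_e = 0.707 × 5 = 3.535 mm; L = 740 mm.
Weld metal: R_n/Ω = (1/2.0) × 0.6 × 550 × 3.535 × 740 × 10⁻³ = 431.6 kN.
Base metal (shear rupture): R_n/Ω = (1/2.0) × 0.6 × 400 × 5 × 740 × 10⁻³ = 444 kN.
Governing: weld metal.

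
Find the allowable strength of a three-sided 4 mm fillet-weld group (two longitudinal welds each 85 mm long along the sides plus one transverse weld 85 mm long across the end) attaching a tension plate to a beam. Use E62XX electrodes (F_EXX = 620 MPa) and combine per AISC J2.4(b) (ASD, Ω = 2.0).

R_n/Ω ≈ 143 kN

t_e = 0.707 × 4 = 2.828 mm.
R_nwl = 0.6 × 620 × 2.828 × 170 × 10⁻³ = 178.8 kN (longitudinal, 2 welds).
R_nwt = 0.6 × 620 × 2.828 × 85 × 10⁻³ = 89.42 kN (transverse, base value).
(i) R_nwl + R_nwt = 268.3 kN; (ii) 0.85 R_nwl + 1.5 R_nwt = 286.1 kN.
R_n = max = 286.1 kN [governs: (ii)]; R_n/Ω = 143.1 kN.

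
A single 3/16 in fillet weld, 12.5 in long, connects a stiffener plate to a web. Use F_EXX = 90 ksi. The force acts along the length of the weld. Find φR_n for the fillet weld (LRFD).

Effective throat t_e = 0.707 × 0.1875 = 0.1326 in.
Total length L = 12.5 in; A_we = 0.1326 × 12.5 = 1.657 in².
F_nw = 0.6 F_EXX = 0.6 × 90 = 54 ksi.
φR_n = 0.75 × 54 × 1.657 = 67.11 kip.

φR_n ≈ 67.1 kip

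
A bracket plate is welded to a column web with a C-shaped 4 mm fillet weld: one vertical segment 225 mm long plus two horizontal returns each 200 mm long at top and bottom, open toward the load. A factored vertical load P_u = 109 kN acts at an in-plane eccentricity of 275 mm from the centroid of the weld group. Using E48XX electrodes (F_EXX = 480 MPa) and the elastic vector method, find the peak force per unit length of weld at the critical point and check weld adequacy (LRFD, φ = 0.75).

f_max ≈ 745 N/mm; NOT adequate

Total weld length L_w = 625 mm. Treat welds as unit-width lines.
Centroid: x̄ = 2×200×100 / 625 = 64 mm from the vertical weld.
Polar moment about centroid: J = I_x + I_y = [225³/12 + 2×200×112.5²] + [225×64² + 2(200³/12 + 200×36²)] = 8785000 mm³.
Direct shear f_v = P/L_w = 109×10³ / 625 = 174.4 N/mm (vertical).
Torsion M = P·e = 109×10³ × 275 = 29975000 N·mm.
Critical point at (x, y) = (136, 112.5) from centroid. f_tx = M·y/J = 383.9 N/mm; f_ty = M·x/J = 464 N/mm.
Resultant f_max = √[f_tx² + (f_v + f_ty)²] = √[383.9² + (174.4 + 464)²] = 744.9 N/mm.
Capacity per unit length: φr_n = 0.75 × 0.6 × 480 × (0.707 × 4) = 610.8 N/mm.
744.9 > 610.8 → NOT adequate.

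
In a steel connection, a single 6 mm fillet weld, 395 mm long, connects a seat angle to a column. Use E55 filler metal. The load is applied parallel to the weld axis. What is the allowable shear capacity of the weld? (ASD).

R_n/Ω ≈ 276 kN

E55XX → F_EXX = 550 MPa.
Effective throat t_e = 0.707 × 6 = 4.242 mm.
Total length L = 395 mm; A_we = 4.242 × 395 = 1676 mm².
F_nw = 0.6 F_EXX = 0.6 × 550 = 330 MPa.
R_n = 330 × 1676 × 10⁻³ = 552.9 kN; R_n/Ω = 552.9/2.0 = 276.5 kN.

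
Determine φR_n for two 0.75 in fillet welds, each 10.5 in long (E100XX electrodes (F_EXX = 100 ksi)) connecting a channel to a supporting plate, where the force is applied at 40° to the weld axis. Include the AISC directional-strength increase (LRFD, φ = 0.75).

t_e = 0.707 × 0.75 = 0.5302 in; A_we = 0.5302 × 21 = 11.14 in².
Directional factor: 1.0 + 0.5 sin^1.5(40°) = 1.258.
F_nw = 0.6 × 100 × 1.258 = 75.46 ksi.
φR_n = 0.75 × 75.46 × 11.14 = 630.2 kips.

φR_n ≈ 630 kips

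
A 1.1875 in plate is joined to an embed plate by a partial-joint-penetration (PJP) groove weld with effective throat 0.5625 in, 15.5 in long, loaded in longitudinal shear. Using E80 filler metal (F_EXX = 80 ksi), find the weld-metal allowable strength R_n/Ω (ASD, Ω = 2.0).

R_n/Ω ≈ 209 kip

Effective throat (given) t_e = 0.5625 in.
A_we = 0.5625 × 15.5 = 8.719 in².
F_nw = 0.6 F_EXX = 48 ksi.
R_n/Ω = (48 × 8.719) / 2.0 = 209.2 kip.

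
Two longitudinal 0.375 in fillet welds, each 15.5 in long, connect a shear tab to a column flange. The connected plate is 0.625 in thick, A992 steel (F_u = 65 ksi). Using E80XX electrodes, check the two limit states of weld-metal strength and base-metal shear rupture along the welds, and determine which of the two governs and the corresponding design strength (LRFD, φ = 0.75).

φR_n ≈ 296 kips (weld metal governs)

E80XX → F_EXX = 80 ksi.
t_e = 0.707 × 0.375 = 0.2651 in; L = 31 in.
Weld metal: φR_n = 0.75 × 0.6 × 80 × 0.2651 × 31 = 295.9 kips.
Base metal (shear rupture): φR_n = 0.75 × 0.6 × 65 × 0.625 × 31 = 566.7 kips.
Governing: weld metal.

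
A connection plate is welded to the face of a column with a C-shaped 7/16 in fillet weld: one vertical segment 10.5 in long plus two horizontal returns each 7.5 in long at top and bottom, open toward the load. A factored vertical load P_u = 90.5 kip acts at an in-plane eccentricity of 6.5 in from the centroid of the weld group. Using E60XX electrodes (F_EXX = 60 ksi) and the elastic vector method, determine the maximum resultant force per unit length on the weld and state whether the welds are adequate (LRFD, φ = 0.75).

Total weld length L_w = 25.5 in. Treat welds as unit-width lines.
Centroid: x̄ = 2×7.5×3.75 / 25.5 = 2.206 in from the vertical weld.
Polar moment about centroid: J = I_x + I_y = [10.5³/12 + 2×7.5×5.25²] + [10.5×2.206² + 2(7.5³/12 + 7.5×1.544²)] = 667.1 in³.
Direct shear f_v = P/L_w = 90.5 / 25.5 = 3.549 kip/in (vertical).
Torsion M = P·e = 90.5 × 6.5 = 588.25 kip·in.
Critical point at (x, y) = (5.294, 5.25) from centroid. f_tx = M·y/J = 4.63 kip/in; f_ty = M·x/J = 4.669 kip/in.
Resultant f_max = √[f_tx² + (f_v + f_ty)²] = √[4.63² + (3.549 + 4.669)²] = 9.432 kip/in.
Capacity per unit length: φr_n = 0.75 × 0.6 × 60 × (0.707 × 0.4375) = 8.351 kip/in.
9.432 > 8.351 → NOT adequate.

f_max ≈ 9.43 kip/in; NOT adequate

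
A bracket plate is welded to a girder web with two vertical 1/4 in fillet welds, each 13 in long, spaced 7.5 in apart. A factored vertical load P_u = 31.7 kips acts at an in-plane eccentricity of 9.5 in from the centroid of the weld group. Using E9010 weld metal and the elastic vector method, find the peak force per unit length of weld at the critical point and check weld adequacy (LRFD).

E90XX → F_EXX = 90 ksi.
Total weld length L_w = 26 in. Treat welds as unit-width lines.
Polar moment about centroid: J = 2[d³/12 + d(b/2)²] = 2[13³/12 + 13×3.75²] = 731.8 in³.
Direct shear f_v = P/L_w = 31.7 / 26 = 1.219 kip/in (vertical).
Torsion M = P·e = 31.7 × 9.5 = 301.15 kip·in.
Critical point at (x, y) = (3.75, 6.5) from centroid. f_tx = M·y/J = 2.675 kip/in; f_ty = M·x/J = 1.543 kip/in.
Resultant f_max = √[f_tx² + (f_v + f_ty)²] = √[2.675² + (1.219 + 1.543)²] = 3.845 kip/in.
Capacity per unit length: φr_n = 0.75 × 0.6 × 90 × (0.707 × 0.25) = 7.158 kip/in.
3.845 ≤ 7.158 → adequate.

f_max ≈ 3.85 kip/in; adequate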